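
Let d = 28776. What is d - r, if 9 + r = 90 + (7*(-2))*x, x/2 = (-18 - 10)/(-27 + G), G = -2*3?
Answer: 947719/33 ≈ 28719.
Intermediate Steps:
G = -6
x = 56/33 (x = 2*((-18 - 10)/(-27 - 6)) = 2*(-28/(-33)) = 2*(-28*(-1/33)) = 2*(28/33) = 56/33 ≈ 1.6970)
r = 1889/33 (r = -9 + (90 + (7*(-2))*(56/33)) = -9 + (90 - 14*56/33) = -9 + (90 - 784/33) = -9 + 2186/33 = 1889/33 ≈ 57.242)
d - r = 28776 - 1*1889/33 = 28776 - 1889/33 = 947719/33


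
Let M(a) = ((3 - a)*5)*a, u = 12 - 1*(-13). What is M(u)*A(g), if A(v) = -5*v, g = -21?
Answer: -288750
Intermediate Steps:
u = 25 (u = 12 + 13 = 25)
M(a) = a*(15 - 5*a) (M(a) = (15 - 5*a)*a = a*(15 - 5*a))
M(u)*A(g) = (5*25*(3 - 1*25))*(-5*(-21)) = (5*25*(3 - 25))*105 = (5*25*(-22))*105 = -2750*105 = -288750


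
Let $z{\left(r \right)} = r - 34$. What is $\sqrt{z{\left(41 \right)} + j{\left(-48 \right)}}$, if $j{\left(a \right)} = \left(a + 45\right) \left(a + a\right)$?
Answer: $\sqrt{295} \approx 17.176$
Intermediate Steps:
$z{\left(r \right)} = -34 + r$
$j{\left(a \right)} = 2 a \left(45 + a\right)$ ($j{\left(a \right)} = \left(45 + a\right) 2 a = 2 a \left(45 + a\right)$)
$\sqrt{z{\left(41 \right)} + j{\left(-48 \right)}} = \sqrt{\left(-34 + 41\right) + 2 \left(-48\right) \left(45 - 48\right)} = \sqrt{7 + 2 \left(-48\right) \left(-3\right)} = \sqrt{7 + 288} = \sqrt{295}$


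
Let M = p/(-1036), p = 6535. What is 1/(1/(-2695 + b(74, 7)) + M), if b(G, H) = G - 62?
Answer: -2779588/17534441 ≈ -0.15852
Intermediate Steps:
b(G, H) = -62 + G
M = -6535/1036 (M = 6535/(-1036) = 6535*(-1/1036) = -6535/1036 ≈ -6.3079)
1/(1/(-2695 + b(74, 7)) + M) = 1/(1/(-2695 + (-62 + 74)) - 6535/1036) = 1/(1/(-2695 + 12) - 6535/1036) = 1/(1/(-2683) - 6535/1036) = 1/(-1/2683 - 6535/1036) = 1/(-17534441/2779588) = -2779588/17534441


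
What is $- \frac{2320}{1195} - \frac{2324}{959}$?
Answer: $- \frac{142916}{32743} \approx -4.3648$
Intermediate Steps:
$- \frac{2320}{1195} - \frac{2324}{959} = \left(-2320\right) \frac{1}{1195} - \frac{332}{137} = - \frac{464}{239} - \frac{332}{137} = - \frac{142916}{32743}$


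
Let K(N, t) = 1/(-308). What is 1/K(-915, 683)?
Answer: -308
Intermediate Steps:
K(N, t) = -1/308
1/K(-915, 683) = 1/(-1/308) = -308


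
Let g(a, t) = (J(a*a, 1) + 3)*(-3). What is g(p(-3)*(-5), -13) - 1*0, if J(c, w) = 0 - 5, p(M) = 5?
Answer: 6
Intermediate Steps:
J(c, w) = -5
g(a, t) = 6 (g(a, t) = (-5 + 3)*(-3) = -2*(-3) = 6)
g(p(-3)*(-5), -13) - 1*0 = 6 - 1*0 = 6 + 0 = 6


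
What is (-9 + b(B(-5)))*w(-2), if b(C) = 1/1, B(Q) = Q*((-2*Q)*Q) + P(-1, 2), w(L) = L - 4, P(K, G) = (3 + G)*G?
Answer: 48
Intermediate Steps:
P(K, G) = G*(3 + G)
w(L) = -4 + L
B(Q) = 10 - 2*Q**3 (B(Q) = Q*((-2*Q)*Q) + 2*(3 + 2) = Q*(-2*Q**2) + 2*5 = -2*Q**3 + 10 = 10 - 2*Q**3)
b(C) = 1
(-9 + b(B(-5)))*w(-2) = (-9 + 1)*(-4 - 2) = -8*(-6) = 48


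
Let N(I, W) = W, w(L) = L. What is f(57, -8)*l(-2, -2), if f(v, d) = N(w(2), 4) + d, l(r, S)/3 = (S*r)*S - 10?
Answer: 216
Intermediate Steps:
l(r, S) = -30 + 3*r*S**2 (l(r, S) = 3*((S*r)*S - 10) = 3*(r*S**2 - 10) = 3*(-10 + r*S**2) = -30 + 3*r*S**2)
f(v, d) = 4 + d
f(57, -8)*l(-2, -2) = (4 - 8)*(-30 + 3*(-2)*(-2)**2) = -4*(-30 + 3*(-2)*4) = -4*(-30 - 24) = -4*(-54) = 216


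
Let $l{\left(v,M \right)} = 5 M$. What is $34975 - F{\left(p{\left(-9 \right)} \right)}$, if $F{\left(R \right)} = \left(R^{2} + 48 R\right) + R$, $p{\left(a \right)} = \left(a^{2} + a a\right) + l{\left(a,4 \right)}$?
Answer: $-7067$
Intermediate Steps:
$p{\left(a \right)} = 20 + 2 a^{2}$ ($p{\left(a \right)} = \left(a^{2} + a a\right) + 5 \cdot 4 = \left(a^{2} + a^{2}\right) + 20 = 2 a^{2} + 20 = 20 + 2 a^{2}$)
$F{\left(R \right)} = R^{2} + 49 R$
$34975 - F{\left(p{\left(-9 \right)} \right)} = 34975 - \left(20 + 2 \left(-9\right)^{2}\right) \left(49 + \left(20 + 2 \left(-9\right)^{2}\right)\right) = 34975 - \left(20 + 2 \cdot 81\right) \left(49 + \left(20 + 2 \cdot 81\right)\right) = 34975 - \left(20 + 162\right) \left(49 + \left(20 + 162\right)\right) = 34975 - 182 \left(49 + 182\right) = 34975 - 182 \cdot 231 = 34975 - 42042 = -7067$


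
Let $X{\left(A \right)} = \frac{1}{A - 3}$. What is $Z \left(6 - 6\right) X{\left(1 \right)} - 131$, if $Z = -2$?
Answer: $-131$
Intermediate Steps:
$X{\left(A \right)} = \frac{1}{-3 + A}$
$Z \left(6 - 6\right) X{\left(1 \right)} - 131 = \frac{\left(-2\right) \left(6 - 6\right)}{-3 + 1} - 131 = \frac{\left(-2\right) 0}{-2} - 131 = 0 \left(- \frac{1}{2}\right) - 131 = 0 - 131 = -131$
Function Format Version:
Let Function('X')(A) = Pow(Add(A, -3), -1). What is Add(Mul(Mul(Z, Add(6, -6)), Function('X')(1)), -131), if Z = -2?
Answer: -131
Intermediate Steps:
Function('X')(A) = Pow(Add(-3, A), -1)
Add(Mul(Mul(Z, Add(6, -6)), Function('X')(1)), -131) = Add(Mul(Mul(-2, Add(6, -6)), Pow(Add(-3, 1), -1)), -131) = Add(Mul(Mul(-2, 0), Pow(-2, -1)), -131) = Add(Mul(0, Rational(-1, 2)), -131) = Add(0, -131) = -131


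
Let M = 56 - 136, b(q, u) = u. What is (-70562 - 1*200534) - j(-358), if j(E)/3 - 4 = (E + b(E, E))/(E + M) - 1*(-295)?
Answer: -19855847/73 ≈ -2.7200e+5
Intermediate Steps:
M = -80
j(E) = 897 + 6*E/(-80 + E) (j(E) = 12 + 3*((E + E)/(E - 80) - 1*(-295)) = 12 + 3*((2*E)/(-80 + E) + 295) = 12 + 3*(2*E/(-80 + E) + 295) = 12 + 3*(295 + 2*E/(-80 + E)) = 12 + (885 + 6*E/(-80 + E)) = 897 + 6*E/(-80 + E))
(-70562 - 1*200534) - j(-358) = (-70562 - 1*200534) - 3*(-23920 + 301*(-358))/(-80 - 358) = (-70562 - 200534) - 3*(-23920 - 107758)/(-438) = -271096 - 3*(-1)*(-131678)/438 = -271096 - 1*65839/73 = -271096 - 65839/73 = -19855847/73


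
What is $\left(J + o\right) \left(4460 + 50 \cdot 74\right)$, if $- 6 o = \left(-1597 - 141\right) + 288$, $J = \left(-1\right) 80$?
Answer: $1319200$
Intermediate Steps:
$J = -80$
$o = \frac{725}{3}$ ($o = - \frac{\left(-1597 - 141\right) + 288}{6} = - \frac{-1738 + 288}{6} = \left(- \frac{1}{6}\right) \left(-1450\right) = \frac{725}{3} \approx 241.67$)
$\left(J + o\right) \left(4460 + 50 \cdot 74\right) = \left(-80 + \frac{725}{3}\right) \left(4460 + 50 \cdot 74\right) = \frac{485 \left(4460 + 3700\right)}{3} = \frac{485}{3} \cdot 8160 = 1319200$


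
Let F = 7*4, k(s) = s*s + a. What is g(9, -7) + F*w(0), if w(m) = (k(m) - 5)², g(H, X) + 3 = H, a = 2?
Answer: 258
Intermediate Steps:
g(H, X) = -3 + H
k(s) = 2 + s² (k(s) = s*s + 2 = s² + 2 = 2 + s²)
w(m) = (-3 + m²)² (w(m) = ((2 + m²) - 5)² = (-3 + m²)²)
F = 28
g(9, -7) + F*w(0) = (-3 + 9) + 28*(-3 + 0²)² = 6 + 28*(-3 + 0)² = 6 + 28*(-3)² = 6 + 28*9 = 6 + 252 = 258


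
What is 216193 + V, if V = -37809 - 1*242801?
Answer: -64417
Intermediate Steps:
V = -280610 (V = -37809 - 242801 = -280610)
216193 + V = 216193 - 280610 = -64417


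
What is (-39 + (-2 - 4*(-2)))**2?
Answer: 1089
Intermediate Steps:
(-39 + (-2 - 4*(-2)))**2 = (-39 + (-2 + 8))**2 = (-39 + 6)**2 = (-33)**2 = 1089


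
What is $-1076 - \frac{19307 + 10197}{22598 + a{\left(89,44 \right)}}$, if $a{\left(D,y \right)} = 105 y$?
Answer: $- \frac{14658036}{13609} \approx -1077.1$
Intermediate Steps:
$-1076 - \frac{19307 + 10197}{22598 + a{\left(89,44 \right)}} = -1076 - \frac{19307 + 10197}{22598 + 105 \cdot 44} = -1076 - \frac{29504}{22598 + 4620} = -1076 - \frac{29504}{27218} = -1076 - 29504 \cdot \frac{1}{27218} = -1076 - \frac{14752}{13609} = - \frac{14658036}{13609}$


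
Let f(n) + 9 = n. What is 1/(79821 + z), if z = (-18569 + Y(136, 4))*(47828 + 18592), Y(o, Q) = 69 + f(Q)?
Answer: -1/1229022279 ≈ -8.1365e-10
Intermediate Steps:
f(n) = -9 + n
Y(o, Q) = 60 + Q (Y(o, Q) = 69 + (-9 + Q) = 60 + Q)
z = -1229102100 (z = (-18569 + (60 + 4))*(47828 + 18592) = (-18569 + 64)*66420 = -18505*66420 = -1229102100)
1/(79821 + z) = 1/(79821 - 1229102100) = 1/(-1229022279) = -1/1229022279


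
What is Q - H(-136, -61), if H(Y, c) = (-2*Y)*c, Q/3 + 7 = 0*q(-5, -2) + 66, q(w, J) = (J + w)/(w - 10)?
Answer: 16769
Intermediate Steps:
q(w, J) = (J + w)/(-10 + w)
Q = 177 (Q = -21 + 3*(0*((-2 - 5)/(-10 - 5)) + 66) = -21 + 3*(0*(-7/(-15)) + 66) = -21 + 3*(0*(-1/15*(-7)) + 66) = -21 + 3*(0*(7/15) + 66) = -21 + 3*(0 + 66) = -21 + 3*66 = -21 + 198 = 177)
H(Y, c) = -2*Y*c
Q - H(-136, -61) = 177 - (-2)*(-136)*(-61) = 177 - 1*(-16592) = 177 + 16592 = 16769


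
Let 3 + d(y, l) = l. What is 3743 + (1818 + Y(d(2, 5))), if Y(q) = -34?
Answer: 5527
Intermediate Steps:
d(y, l) = -3 + l
3743 + (1818 + Y(d(2, 5))) = 3743 + (1818 - 34) = 3743 + 1784 = 5527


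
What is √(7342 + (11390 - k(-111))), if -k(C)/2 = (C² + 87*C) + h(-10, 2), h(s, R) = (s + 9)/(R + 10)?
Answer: √866154/6 ≈ 155.11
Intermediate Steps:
h(s, R) = (9 + s)/(10 + R)
k(C) = ⅙ - 174*C - 2*C² (k(C) = -2*((C² + 87*C) + (9 - 10)/(10 + 2)) = -2*((C² + 87*C) - 1/12) = -2*(-1/12 + C² + 87*C) = ⅙ - 174*C - 2*C²)
√(7342 + (11390 - k(-111))) = √(7342 + (11390 - (⅙ - 174*(-111) - 2*(-111)²))) = √(7342 + (11390 - (⅙ + 19314 - 2*12321))) = √(7342 + (11390 - (⅙ + 19314 - 24642))) = √(7342 + (11390 - 1*(-31967/6))) = √(7342 + (11390 + 31967/6)) = √(7342 + 100307/6) = √(144359/6) = √866154/6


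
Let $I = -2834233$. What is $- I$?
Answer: $2834233$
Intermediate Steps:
$- I = \left(-1\right) \left(-2834233\right) = 2834233$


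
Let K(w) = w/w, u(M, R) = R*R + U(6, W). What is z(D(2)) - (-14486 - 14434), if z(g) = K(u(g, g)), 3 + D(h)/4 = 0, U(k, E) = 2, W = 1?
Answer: 28921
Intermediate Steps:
D(h) = -12 (D(h) = -12 + 4*0 = -12 + 0 = -12)
u(M, R) = 2 + R**2 (u(M, R) = R*R + 2 = R**2 + 2 = 2 + R**2)
K(w) = 1
z(g) = 1
z(D(2)) - (-14486 - 14434) = 1 - (-14486 - 14434) = 1 - 1*(-28920) = 1 + 28920 = 28921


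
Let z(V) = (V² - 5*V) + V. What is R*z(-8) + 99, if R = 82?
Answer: 7971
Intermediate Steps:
z(V) = V² - 4*V
R*z(-8) + 99 = 82*(-8*(-4 - 8)) + 99 = 82*(-8*(-12)) + 99 = 82*96 + 99 = 7872 + 99 = 7971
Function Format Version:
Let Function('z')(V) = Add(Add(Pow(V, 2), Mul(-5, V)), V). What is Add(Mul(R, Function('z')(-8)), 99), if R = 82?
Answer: 7971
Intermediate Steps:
Function('z')(V) = Add(Pow(V, 2), Mul(-4, V))
Add(Mul(R, Function('z')(-8)), 99) = Add(Mul(82, Mul(-8, Add(-4, -8))), 99) = Add(Mul(82, Mul(-8, -12)), 99) = Add(Mul(82, 96), 99) = Add(7872, 99) = 7971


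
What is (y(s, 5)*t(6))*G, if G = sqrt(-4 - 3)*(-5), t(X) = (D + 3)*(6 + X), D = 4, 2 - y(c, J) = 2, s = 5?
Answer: 0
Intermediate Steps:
y(c, J) = 0 (y(c, J) = 2 - 1*2 = 2 - 2 = 0)
t(X) = 42 + 7*X (t(X) = (4 + 3)*(6 + X) = 7*(6 + X) = 42 + 7*X)
G = -5*I*sqrt(7) (G = sqrt(-7)*(-5) = (I*sqrt(7))*(-5) = -5*I*sqrt(7) ≈ -13.229*I)
(y(s, 5)*t(6))*G = (0*(42 + 7*6))*(-5*I*sqrt(7)) = (0*(42 + 42))*(-5*I*sqrt(7)) = (0*84)*(-5*I*sqrt(7)) = 0*(-5*I*sqrt(7)) = 0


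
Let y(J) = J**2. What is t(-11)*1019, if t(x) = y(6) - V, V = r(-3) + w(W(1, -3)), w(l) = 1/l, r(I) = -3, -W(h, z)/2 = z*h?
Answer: 237427/6 ≈ 39571.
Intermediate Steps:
W(h, z) = -2*h*z (W(h, z) = -2*z*h = -2*h*z)
V = -17/6 (V = -3 + 1/(-2*1*(-3)) = -3 + 1/6 = -17/6 ≈ -2.8333)
t(x) = 233/6 (t(x) = 6**2 - 1*(-17/6) = 36 + 17/6 = 233/6)
t(-11)*1019 = (233/6)*1019 = 237427/6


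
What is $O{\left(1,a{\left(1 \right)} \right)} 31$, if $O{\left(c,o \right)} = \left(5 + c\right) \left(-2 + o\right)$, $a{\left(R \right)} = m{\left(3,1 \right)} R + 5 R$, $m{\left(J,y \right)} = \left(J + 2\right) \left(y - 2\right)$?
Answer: $-372$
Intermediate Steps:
$m{\left(J,y \right)} = \left(-2 + y\right) \left(2 + J\right)$ ($m{\left(J,y \right)} = \left(2 + J\right) \left(-2 + y\right) = \left(-2 + y\right) \left(2 + J\right)$)
$a{\left(R \right)} = 0$ ($a{\left(R \right)} = \left(-4 - 6 + 2 \cdot 1 + 3 \cdot 1\right) R + 5 R = \left(-4 - 6 + 2 + 3\right) R + 5 R = - 5 R + 5 R = 0$)
$O{\left(c,o \right)} = \left(-2 + o\right) \left(5 + c\right)$
$O{\left(1,a{\left(1 \right)} \right)} 31 = \left(-10 - 2 + 5 \cdot 0 + 1 \cdot 0\right) 31 = \left(-10 - 2 + 0 + 0\right) 31 = \left(-12\right) 31 = -372$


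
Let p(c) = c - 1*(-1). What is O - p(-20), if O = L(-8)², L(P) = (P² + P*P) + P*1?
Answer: 14419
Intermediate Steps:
L(P) = P + 2*P² (L(P) = (P² + P²) + P = 2*P² + P = P + 2*P²)
p(c) = 1 + c (p(c) = c + 1 = 1 + c)
O = 14400 (O = (-8*(1 + 2*(-8)))² = (-8*(1 - 16))² = (-8*(-15))² = 120² = 14400)
O - p(-20) = 14400 - (1 - 20) = 14400 - 1*(-19) = 14400 + 19 = 14419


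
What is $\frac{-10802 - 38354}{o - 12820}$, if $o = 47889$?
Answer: $- \frac{49156}{35069} \approx -1.4017$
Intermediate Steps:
$\frac{-10802 - 38354}{o - 12820} = \frac{-10802 - 38354}{47889 - 12820} = - \frac{49156}{35069}$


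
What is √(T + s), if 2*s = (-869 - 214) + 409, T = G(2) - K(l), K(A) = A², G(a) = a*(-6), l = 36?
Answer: I*√1645 ≈ 40.559*I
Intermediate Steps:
G(a) = -6*a
T = -1308 (T = -6*2 - 1*36² = -12 - 1*1296 = -12 - 1296 = -1308)
s = -337 (s = ((-869 - 214) + 409)/2 = (-1083 + 409)/2 = (½)*(-674) = -337)
√(T + s) = √(-1308 - 337) = √(-1645) = I*√1645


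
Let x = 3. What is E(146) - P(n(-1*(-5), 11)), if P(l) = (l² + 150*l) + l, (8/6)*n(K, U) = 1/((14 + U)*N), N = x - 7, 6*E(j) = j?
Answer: 12223573/480000 ≈ 25.466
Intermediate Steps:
E(j) = j/6
N = -4 (N = 3 - 7 = -4)
n(K, U) = -3/(16*(14 + U)) (n(K, U) = 3*(1/((14 + U)*(-4)))/4 = 3*(-¼/(14 + U))/4 = 3*(-1/(4*(14 + U)))/4 = -3/(16*(14 + U)))
P(l) = l² + 151*l
E(146) - P(n(-1*(-5), 11)) = (⅙)*146 - (-3/(224 + 16*11))*(151 - 3/(224 + 16*11)) = 73/3 - (-3/(224 + 176))*(151 - 3/(224 + 176)) = 73/3 - (-3/400)*(151 - 3/400) = 73/3 - (-3*1/400)*(151 - 3*1/400) = 73/3 - (-3)*(151 - 3/400)/400 = 73/3 - (-3)*60397/(400*400) = 73/3 - 1*(-181191/160000) = 73/3 + 181191/160000 = 12223573/480000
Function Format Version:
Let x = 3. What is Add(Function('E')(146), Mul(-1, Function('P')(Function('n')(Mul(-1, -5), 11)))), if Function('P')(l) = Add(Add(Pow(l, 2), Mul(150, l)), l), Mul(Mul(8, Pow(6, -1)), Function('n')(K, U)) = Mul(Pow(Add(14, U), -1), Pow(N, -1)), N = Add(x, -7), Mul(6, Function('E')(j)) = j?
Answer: Rational(12223573, 480000) ≈ 25.466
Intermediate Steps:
Function('E')(j) = Mul(Rational(1, 6), j)
N = -4 (N = Add(3, -7) = -4)
Function('n')(K, U) = Mul(Rational(-3, 16), Pow(Add(14, U), -1)) (Function('n')(K, U) = Mul(Rational(3, 4), Mul(Pow(Add(14, U), -1), Pow(-4, -1))) = Mul(Rational(3, 4), Mul(Pow(Add(14, U), -1), Rational(-1, 4))) = Mul(Rational(3, 4), Mul(Rational(-1, 4), Pow(Add(14, U), -1))) = Mul(Rational(-3, 16), Pow(Add(14, U), -1)))
Function('P')(l) = Add(Pow(l, 2), Mul(151, l))
Add(Function('E')(146), Mul(-1, Function('P')(Function('n')(Mul(-1, -5), 11)))) = Add(Mul(Rational(1, 6), 146), Mul(-1, Mul(Mul(-3, Pow(Add(224, Mul(16, 11)), -1)), Add(151, Mul(-3, Pow(Add(224, Mul(16, 11)), -1)))))) = Add(Rational(73, 3), Mul(-1, Mul(Mul(-3, Pow(Add(224, 176), -1)), Add(151, Mul(-3, Pow(Add(224, 176), -1)))))) = Add(Rational(73, 3), Mul(-1, Mul(Mul(-3, Pow(400, -1)), Add(151, Mul(-3, Pow(400, -1)))))) = Add(Rational(73, 3), Mul(-1, Mul(Mul(-3, Rational(1, 400)), Add(151, Mul(-3, Rational(1, 400)))))) = Add(Rational(73, 3), Mul(-1, Mul(Rational(-3, 400), Add(151, Rational(-3, 400))))) = Add(Rational(73, 3), Mul(-1, Mul(Rational(-3, 400), Rational(60397, 400)))) = Add(Rational(73, 3), Mul(-1, Rational(-181191, 160000))) = Add(Rational(73, 3), Rational(181191, 160000)) = Rational(12223573, 480000)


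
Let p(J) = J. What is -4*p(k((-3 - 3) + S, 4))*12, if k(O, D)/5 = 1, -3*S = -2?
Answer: -240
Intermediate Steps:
S = 2/3 (S = -1/3*(-2) = 2/3 ≈ 0.66667)
k(O, D) = 5 (k(O, D) = 5*1 = 5)
-4*p(k((-3 - 3) + S, 4))*12 = -4*5*12 = -20*12 = -240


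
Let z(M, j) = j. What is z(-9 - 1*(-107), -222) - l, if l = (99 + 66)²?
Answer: -27447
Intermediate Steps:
l = 27225 (l = 165² = 27225)
z(-9 - 1*(-107), -222) - l = -222 - 1*27225 = -222 - 27225 = -27447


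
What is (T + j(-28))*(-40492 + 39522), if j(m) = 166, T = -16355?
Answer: 15703330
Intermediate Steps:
(T + j(-28))*(-40492 + 39522) = (-16355 + 166)*(-40492 + 39522) = -16189*(-970) = 15703330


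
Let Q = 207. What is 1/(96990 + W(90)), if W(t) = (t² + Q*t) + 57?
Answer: 1/123777 ≈ 8.0790e-6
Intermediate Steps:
W(t) = 57 + t² + 207*t (W(t) = (t² + 207*t) + 57 = 57 + t² + 207*t)
1/(96990 + W(90)) = 1/(96990 + (57 + 90² + 207*90)) = 1/(96990 + (57 + 8100 + 18630)) = 1/(96990 + 26787) = 1/123777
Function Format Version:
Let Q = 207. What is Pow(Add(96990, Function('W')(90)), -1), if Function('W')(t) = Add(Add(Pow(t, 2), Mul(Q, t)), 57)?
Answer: Rational(1, 123777) ≈ 8.0790e-6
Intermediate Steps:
Function('W')(t) = Add(57, Pow(t, 2), Mul(207, t)) (Function('W')(t) = Add(Add(Pow(t, 2), Mul(207, t)), 57) = Add(57, Pow(t, 2), Mul(207, t)))
Pow(Add(96990, Function('W')(90)), -1) = Pow(Add(96990, Add(57, Pow(90, 2), Mul(207, 90))), -1) = Pow(Add(96990, Add(57, 8100, 18630)), -1) = Pow(Add(96990, 26787), -1) = Pow(123777, -1) = Rational(1, 123777)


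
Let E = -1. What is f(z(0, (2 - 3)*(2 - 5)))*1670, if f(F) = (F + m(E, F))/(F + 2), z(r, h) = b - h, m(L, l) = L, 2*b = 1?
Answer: 11690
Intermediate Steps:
b = ½ (b = (½)*1 = ½ ≈ 0.50000)
z(r, h) = ½ - h
f(F) = (-1 + F)/(2 + F) (f(F) = (F - 1)/(F + 2) = (-1 + F)/(2 + F))
f(z(0, (2 - 3)*(2 - 5)))*1670 = ((-1 + (½ - (2 - 3)*(2 - 5)))/(2 + (½ - (2 - 3)*(2 - 5))))*1670 = ((-1 + (½ - (-1)*(-3)))/(2 + (½ - (-1)*(-3))))*1670 = ((-1 + (½ - 1*3))/(2 + (½ - 1*3)))*1670 = ((-1 + (½ - 3))/(2 + (½ - 3)))*1670 = ((-1 - 5/2)/(2 - 5/2))*1670 = (-7/2/(-½))*1670 = -2*(-7/2)*1670 = 7*1670 = 11690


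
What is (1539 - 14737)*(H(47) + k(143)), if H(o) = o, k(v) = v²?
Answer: -270506208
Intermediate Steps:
(1539 - 14737)*(H(47) + k(143)) = (1539 - 14737)*(47 + 143²) = -13198*(47 + 20449) = -13198*20496 = -270506208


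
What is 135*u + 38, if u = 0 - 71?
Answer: -9547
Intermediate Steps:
u = -71
135*u + 38 = 135*(-71) + 38 = -9585 + 38 = -9547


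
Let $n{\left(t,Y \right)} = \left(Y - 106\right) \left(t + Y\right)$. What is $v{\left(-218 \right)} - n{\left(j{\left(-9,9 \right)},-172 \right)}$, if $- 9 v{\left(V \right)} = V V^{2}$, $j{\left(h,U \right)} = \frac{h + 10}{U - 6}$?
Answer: $\frac{9930722}{9} \approx 1.1034 \cdot 10^{6}$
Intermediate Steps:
$j{\left(h,U \right)} = \frac{10 + h}{-6 + U}$
$n{\left(t,Y \right)} = \left(-106 + Y\right) \left(Y + t\right)$
$v{\left(V \right)} = - \frac{V^{3}}{9}$ ($v{\left(V \right)} = - \frac{V V^{2}}{9} = - \frac{V^{3}}{9}$)
$v{\left(-218 \right)} - n{\left(j{\left(-9,9 \right)},-172 \right)} = - \frac{\left(-218\right)^{3}}{9} - \left(\left(-172\right)^{2} - -18232 - 106 \frac{10 - 9}{-6 + 9} - 172 \frac{10 - 9}{-6 + 9}\right) = \left(- \frac{1}{9}\right) \left(-10360232\right) - \left(29584 + 18232 - 106 \cdot \frac{1}{3} \cdot 1 - 172 \cdot \frac{1}{3} \cdot 1\right) = \frac{10360232}{9} - \left(29584 + 18232 - 106 \cdot \frac{1}{3} \cdot 1 - 172 \cdot \frac{1}{3} \cdot 1\right) = \frac{10360232}{9} - \left(29584 + 18232 - \frac{106}{3} - \frac{172}{3}\right) = \frac{10360232}{9} - \frac{143170}{3} = \frac{9930722}{9}$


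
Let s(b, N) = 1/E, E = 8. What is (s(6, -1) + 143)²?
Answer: 1311025/64 ≈ 20485.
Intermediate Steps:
s(b, N) = ⅛ (s(b, N) = 1/8 = ⅛)
(s(6, -1) + 143)² = (⅛ + 143)² = (1145/8)² = 1311025/64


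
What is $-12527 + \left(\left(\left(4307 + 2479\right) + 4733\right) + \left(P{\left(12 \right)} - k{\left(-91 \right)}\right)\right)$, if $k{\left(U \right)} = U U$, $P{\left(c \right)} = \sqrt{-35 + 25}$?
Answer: $-9289 + i \sqrt{10} \approx -9289.0 + 3.1623 i$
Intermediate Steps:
$P{\left(c \right)} = i \sqrt{10}$ ($P{\left(c \right)} = \sqrt{-10} = i \sqrt{10}$)
$k{\left(U \right)} = U^{2}$
$-12527 + \left(\left(\left(4307 + 2479\right) + 4733\right) + \left(P{\left(12 \right)} - k{\left(-91 \right)}\right)\right) = -12527 + \left(\left(\left(4307 + 2479\right) + 4733\right) + \left(i \sqrt{10} - \left(-91\right)^{2}\right)\right) = -12527 + \left(\left(6786 + 4733\right) + \left(i \sqrt{10} - 8281\right)\right) = -12527 + \left(11519 - \left(8281 - i \sqrt{10}\right)\right) = -12527 + \left(3238 + i \sqrt{10}\right) = -9289 + i \sqrt{10}$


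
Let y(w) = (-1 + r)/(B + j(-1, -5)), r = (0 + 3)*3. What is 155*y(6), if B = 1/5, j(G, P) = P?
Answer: -775/3 ≈ -258.33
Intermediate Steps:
r = 9 (r = 3*3 = 9)
B = ⅕ ≈ 0.20000
y(w) = -5/3 (y(w) = (-1 + 9)/(⅕ - 5) = 8/(-24/5) = 8*(-5/24) = -5/3)
155*y(6) = 155*(-5/3) = -775/3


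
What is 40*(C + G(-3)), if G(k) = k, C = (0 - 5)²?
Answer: 880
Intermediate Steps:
C = 25 (C = (-5)² = 25)
40*(C + G(-3)) = 40*(25 - 3) = 40*22 = 880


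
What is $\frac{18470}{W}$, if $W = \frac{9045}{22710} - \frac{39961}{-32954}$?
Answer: $\frac{115188976915}{10046527} \approx 11466.0$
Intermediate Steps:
$W = \frac{20093054}{12473089}$ ($W = 9045 \cdot \frac{1}{22710} - - \frac{39961}{32954} = \frac{603}{1514} + \frac{39961}{32954} = \frac{20093054}{12473089} \approx 1.6109$)
$\frac{18470}{W} = \frac{18470}{\frac{20093054}{12473089}} = 18470 \cdot \frac{12473089}{20093054} = \frac{115188976915}{10046527}$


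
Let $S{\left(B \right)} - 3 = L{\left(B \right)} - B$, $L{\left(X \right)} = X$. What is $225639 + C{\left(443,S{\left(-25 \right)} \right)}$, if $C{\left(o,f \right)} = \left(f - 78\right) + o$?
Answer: $226007$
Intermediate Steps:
$S{\left(B \right)} = 3$ ($S{\left(B \right)} = 3 + \left(B - B\right) = 3 + 0 = 3$)
$C{\left(o,f \right)} = -78 + f + o$ ($C{\left(o,f \right)} = \left(-78 + f\right) + o = -78 + f + o$)
$225639 + C{\left(443,S{\left(-25 \right)} \right)} = 225639 + \left(-78 + 3 + 443\right) = 225639 + 368 = 226007$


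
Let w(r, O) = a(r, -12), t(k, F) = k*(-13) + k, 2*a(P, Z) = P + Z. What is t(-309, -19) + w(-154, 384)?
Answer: 3625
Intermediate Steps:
a(P, Z) = P/2 + Z/2 (a(P, Z) = (P + Z)/2 = P/2 + Z/2)
t(k, F) = -12*k (t(k, F) = -13*k + k = -12*k)
w(r, O) = -6 + r/2 (w(r, O) = r/2 + (1/2)*(-12) = r/2 - 6 = -6 + r/2)
t(-309, -19) + w(-154, 384) = -12*(-309) + (-6 + (1/2)*(-154)) = 3708 + (-6 - 77) = 3708 - 83 = 3625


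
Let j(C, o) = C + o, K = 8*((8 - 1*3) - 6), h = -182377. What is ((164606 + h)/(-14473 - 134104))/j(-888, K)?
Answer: -1367/10240384 ≈ -0.00013349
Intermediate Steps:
K = -8 (K = 8*((8 - 3) - 6) = 8*(5 - 6) = 8*(-1) = -8)
((164606 + h)/(-14473 - 134104))/j(-888, K) = ((164606 - 182377)/(-14473 - 134104))/(-888 - 8) = -17771/(-148577)/(-896) = -17771*(-1/148577)*(-1/896) = (1367/11429)*(-1/896) = -1367/10240384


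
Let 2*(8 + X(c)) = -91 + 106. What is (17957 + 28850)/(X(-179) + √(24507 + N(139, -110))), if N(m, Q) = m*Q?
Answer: 93614/36867 + 187228*√9217/36867 ≈ 490.10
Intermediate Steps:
N(m, Q) = Q*m
X(c) = -½ (X(c) = -8 + (-91 + 106)/2 = -8 + (½)*15 = -8 + 15/2 = -½)
(17957 + 28850)/(X(-179) + √(24507 + N(139, -110))) = (17957 + 28850)/(-½ + √(24507 - 110*139)) = 46807/(-½ + √(24507 - 15290)) = 46807/(-½ + √9217)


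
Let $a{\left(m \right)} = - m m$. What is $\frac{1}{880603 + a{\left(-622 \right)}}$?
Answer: $\frac{1}{493719} \approx 2.0254 \cdot 10^{-6}$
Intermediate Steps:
$a{\left(m \right)} = - m^{2}$
$\frac{1}{880603 + a{\left(-622 \right)}} = \frac{1}{880603 - \left(-622\right)^{2}} = \frac{1}{880603 - 386884} = \frac{1}{493719}$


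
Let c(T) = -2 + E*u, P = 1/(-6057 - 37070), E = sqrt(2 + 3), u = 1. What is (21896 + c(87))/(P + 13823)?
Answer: 157370423/99357420 + 43127*sqrt(5)/596144520 ≈ 1.5840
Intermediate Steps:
E = sqrt(5) ≈ 2.2361
P = -1/43127 (P = 1/(-43127) = -1/43127 ≈ -2.3187e-5)
c(T) = -2 + sqrt(5) (c(T) = -2 + sqrt(5)*1 = -2 + sqrt(5))
(21896 + c(87))/(P + 13823) = (21896 + (-2 + sqrt(5)))/(-1/43127 + 13823) = (21894 + sqrt(5))/(596144520/43127) = (21894 + sqrt(5))*(43127/596144520) = 157370423/99357420 + 43127*sqrt(5)/596144520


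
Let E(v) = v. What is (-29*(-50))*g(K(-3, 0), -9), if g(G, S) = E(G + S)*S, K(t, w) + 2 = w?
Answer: 143550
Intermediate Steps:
K(t, w) = -2 + w
g(G, S) = S*(G + S) (g(G, S) = (G + S)*S = S*(G + S))
(-29*(-50))*g(K(-3, 0), -9) = (-29*(-50))*(-9*((-2 + 0) - 9)) = 1450*(-9*(-2 - 9)) = 1450*(-9*(-11)) = 1450*99 = 143550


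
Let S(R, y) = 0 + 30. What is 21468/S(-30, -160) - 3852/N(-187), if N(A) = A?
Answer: 688346/935 ≈ 736.20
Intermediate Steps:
S(R, y) = 30
21468/S(-30, -160) - 3852/N(-187) = 21468/30 - 3852/(-187) = 21468*(1/30) - 3852*(-1/187) = 3578/5 + 3852/187 = 688346/935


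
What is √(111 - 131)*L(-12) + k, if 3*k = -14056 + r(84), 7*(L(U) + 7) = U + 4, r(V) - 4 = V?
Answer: -4656 - 114*I*√5/7 ≈ -4656.0 - 36.416*I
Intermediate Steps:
r(V) = 4 + V
L(U) = -45/7 + U/7 (L(U) = -7 + (U + 4)/7 = -7 + (4 + U)/7 = -7 + (4/7 + U/7) = -45/7 + U/7)
k = -4656 (k = (-14056 + (4 + 84))/3 = (-14056 + 88)/3 = (⅓)*(-13968) = -4656)
√(111 - 131)*L(-12) + k = √(111 - 131)*(-45/7 + (⅐)*(-12)) - 4656 = √(-20)*(-45/7 - 12/7) - 4656 = (2*I*√5)*(-57/7) - 4656 = -114*I*√5/7 - 4656 = -4656 - 114*I*√5/7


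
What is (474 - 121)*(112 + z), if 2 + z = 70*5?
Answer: 162380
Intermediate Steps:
z = 348 (z = -2 + 70*5 = -2 + 350 = 348)
(474 - 121)*(112 + z) = (474 - 121)*(112 + 348) = 353*460 = 162380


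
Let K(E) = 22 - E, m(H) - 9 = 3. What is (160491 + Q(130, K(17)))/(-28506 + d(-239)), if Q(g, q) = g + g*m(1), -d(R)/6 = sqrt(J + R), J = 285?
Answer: -770521931/135431730 + 162181*sqrt(46)/135431730 ≈ -5.6813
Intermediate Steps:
m(H) = 12 (m(H) = 9 + 3 = 12)
d(R) = -6*sqrt(285 + R)
Q(g, q) = 13*g (Q(g, q) = g + g*12 = g + 12*g = 13*g)
(160491 + Q(130, K(17)))/(-28506 + d(-239)) = (160491 + 13*130)/(-28506 - 6*sqrt(285 - 239)) = (160491 + 1690)/(-28506 - 6*sqrt(46)) = 162181/(-28506 - 6*sqrt(46))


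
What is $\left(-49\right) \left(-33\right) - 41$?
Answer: $1576$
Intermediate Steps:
$\left(-49\right) \left(-33\right) - 41 = 1617 - 41 = 1576$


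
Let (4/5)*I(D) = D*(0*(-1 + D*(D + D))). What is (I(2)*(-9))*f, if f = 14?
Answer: 0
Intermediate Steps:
I(D) = 0 (I(D) = 5*(D*(0*(-1 + D*(D + D))))/4 = 5*(D*(0*(-1 + D*(2*D))))/4 = 5*(D*(0*(-1 + 2*D**2)))/4 = 5*(D*0)/4 = (5/4)*0 = 0)
(I(2)*(-9))*f = (0*(-9))*14 = 0*14 = 0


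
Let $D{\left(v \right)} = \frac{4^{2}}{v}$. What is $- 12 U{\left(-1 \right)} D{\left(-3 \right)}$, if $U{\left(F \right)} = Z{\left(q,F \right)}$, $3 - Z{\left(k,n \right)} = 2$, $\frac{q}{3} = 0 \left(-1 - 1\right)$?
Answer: $64$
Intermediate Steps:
$D{\left(v \right)} = \frac{16}{v}$
$q = 0$ ($q = 3 \cdot 0 \left(-1 - 1\right) = 3 \cdot 0 \left(-2\right) = 3 \cdot 0 = 0$)
$Z{\left(k,n \right)} = 1$ ($Z{\left(k,n \right)} = 3 - 2 = 1$)
$U{\left(F \right)} = 1$
$- 12 U{\left(-1 \right)} D{\left(-3 \right)} = \left(-12\right) 1 \frac{16}{-3} = - 12 \cdot 16 \left(- \frac{1}{3}\right) = \left(-12\right) \left(- \frac{16}{3}\right) = 64$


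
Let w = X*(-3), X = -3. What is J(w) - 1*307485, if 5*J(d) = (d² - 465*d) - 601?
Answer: -308426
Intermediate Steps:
w = 9 (w = -3*(-3) = 9)
J(d) = -601/5 - 93*d + d²/5 (J(d) = ((d² - 465*d) - 601)/5 = (-601 + d² - 465*d)/5 = -601/5 - 93*d + d²/5)
J(w) - 1*307485 = (-601/5 - 93*9 + (⅕)*9²) - 1*307485 = (-601/5 - 837 + (⅕)*81) - 307485 = (-601/5 - 837 + 81/5) - 307485 = -941 - 307485 = -308426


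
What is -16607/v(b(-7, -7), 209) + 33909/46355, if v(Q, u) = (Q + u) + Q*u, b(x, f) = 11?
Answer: -5388982/919435 ≈ -5.8612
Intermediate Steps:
v(Q, u) = Q + u + Q*u
-16607/v(b(-7, -7), 209) + 33909/46355 = -16607/(11 + 209 + 11*209) + 33909/46355 = -16607/(11 + 209 + 2299) + 33909*(1/46355) = -16607/2519 + 267/365 = -5388982/919435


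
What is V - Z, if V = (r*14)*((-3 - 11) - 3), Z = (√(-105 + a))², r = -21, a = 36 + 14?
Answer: 5053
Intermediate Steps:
a = 50
Z = -55 (Z = (√(-105 + 50))² = (√(-55))² = (I*√55)² = -55)
V = 4998 (V = (-21*14)*((-3 - 11) - 3) = -294*(-14 - 3) = -294*(-17) = 4998)
V - Z = 4998 - 1*(-55) = 4998 + 55 = 5053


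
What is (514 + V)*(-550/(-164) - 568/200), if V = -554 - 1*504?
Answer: -286416/1025 ≈ -279.43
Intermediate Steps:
V = -1058 (V = -554 - 504 = -1058)
(514 + V)*(-550/(-164) - 568/200) = (514 - 1058)*(-550/(-164) - 568/200) = -544*(-550*(-1/164) - 568*1/200) = -544*(275/82 - 71/25) = -544*1053/2050 = -286416/1025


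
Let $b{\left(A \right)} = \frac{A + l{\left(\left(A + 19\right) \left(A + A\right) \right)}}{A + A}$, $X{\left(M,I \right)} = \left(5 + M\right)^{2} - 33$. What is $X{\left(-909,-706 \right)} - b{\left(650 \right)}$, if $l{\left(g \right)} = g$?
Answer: $\frac{1633027}{2} \approx 8.1651 \cdot 10^{5}$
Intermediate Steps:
$X{\left(M,I \right)} = -33 + \left(5 + M\right)^{2}$ ($X{\left(M,I \right)} = \left(5 + M\right)^{2} - 33 = -33 + \left(5 + M\right)^{2}$)
$b{\left(A \right)} = \frac{A + 2 A \left(19 + A\right)}{2 A}$ ($b{\left(A \right)} = \frac{A + \left(A + 19\right) \left(A + A\right)}{A + A} = \frac{A + \left(19 + A\right) 2 A}{2 A} = \left(A + 2 A \left(19 + A\right)\right) \frac{1}{2 A} = \frac{A + 2 A \left(19 + A\right)}{2 A}$)
$X{\left(-909,-706 \right)} - b{\left(650 \right)} = \left(-33 + \left(5 - 909\right)^{2}\right) - \left(\frac{39}{2} + 650\right) = \left(-33 + \left(-904\right)^{2}\right) - \frac{1339}{2} = \left(-33 + 817216\right) - \frac{1339}{2} = 817183 - \frac{1339}{2} = \frac{1633027}{2}$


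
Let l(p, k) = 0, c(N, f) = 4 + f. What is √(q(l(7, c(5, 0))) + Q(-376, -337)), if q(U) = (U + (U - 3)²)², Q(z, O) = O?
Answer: 16*I ≈ 16.0*I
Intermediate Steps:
q(U) = (U + (-3 + U)²)²
√(q(l(7, c(5, 0))) + Q(-376, -337)) = √((0 + (-3 + 0)²)² - 337) = √((0 + (-3)²)² - 337) = √((0 + 9)² - 337) = √(9² - 337) = √(81 - 337) = √(-256) = 16*I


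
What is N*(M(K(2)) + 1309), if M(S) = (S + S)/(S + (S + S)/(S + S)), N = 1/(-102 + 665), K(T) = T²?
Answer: 6553/2815 ≈ 2.3279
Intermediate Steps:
N = 1/563 ≈ 0.0017762
M(S) = 2*S/(1 + S) (M(S) = (2*S)/(S + (2*S)/((2*S))) = (2*S)/(S + (2*S)*(1/(2*S))) = (2*S)/(S + 1) = (2*S)/(1 + S) = 2*S/(1 + S))
N*(M(K(2)) + 1309) = (2*2²/(1 + 2²) + 1309)/563 = (2*4/(1 + 4) + 1309)/563 = (2*4/5 + 1309)/563 = (2*4*(⅕) + 1309)/563 = (8/5 + 1309)/563 = (1/563)*(6553/5) = 6553/2815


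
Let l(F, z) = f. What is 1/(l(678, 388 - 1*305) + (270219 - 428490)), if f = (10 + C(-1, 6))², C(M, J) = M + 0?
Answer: -1/158190 ≈ -6.3215e-6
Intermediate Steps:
C(M, J) = M
f = 81 (f = (10 - 1)² = 9² = 81)
l(F, z) = 81
1/(l(678, 388 - 1*305) + (270219 - 428490)) = 1/(81 + (270219 - 428490)) = 1/(81 - 158271) = 1/(-158190) = -1/158190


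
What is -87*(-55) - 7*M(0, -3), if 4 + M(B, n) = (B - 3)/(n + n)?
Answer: 9619/2 ≈ 4809.5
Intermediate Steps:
M(B, n) = -4 + (-3 + B)/(2*n) (M(B, n) = -4 + (B - 3)/(n + n) = -4 + (-3 + B)/((2*n)) = -4 + (-3 + B)*(1/(2*n)) = -4 + (-3 + B)/(2*n))
-87*(-55) - 7*M(0, -3) = -87*(-55) - 7*(-3 + 0 - 8*(-3))/(2*(-3)) = 4785 - 7*(-1)*(-3 + 0 + 24)/(2*3) = 4785 - 7*(-1)*21/(2*3) = 4785 - 7*(-7/2) = 4785 + 49/2 = 9619/2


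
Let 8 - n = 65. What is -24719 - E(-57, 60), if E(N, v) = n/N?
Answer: -24720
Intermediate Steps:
n = -57 (n = 8 - 1*65 = 8 - 65 = -57)
E(N, v) = -57/N
-24719 - E(-57, 60) = -24719 - (-57)/(-57) = -24719 - (-57)*(-1)/57 = -24719 - 1*1 = -24719 - 1 = -24720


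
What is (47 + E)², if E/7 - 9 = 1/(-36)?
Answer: 15626209/1296 ≈ 12057.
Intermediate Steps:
E = 2261/36 (E = 63 + 7/(-36) = 63 + 7*(-1/36) = 63 - 7/36 = 2261/36 ≈ 62.806)
(47 + E)² = (47 + 2261/36)² = (3953/36)² = 15626209/1296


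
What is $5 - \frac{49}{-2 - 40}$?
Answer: $\frac{37}{6} \approx 6.1667$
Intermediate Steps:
$5 - \frac{49}{-2 - 40} = 5 - \frac{49}{-42} = 5 - - \frac{7}{6} = 5 + \frac{7}{6} = \frac{37}{6}$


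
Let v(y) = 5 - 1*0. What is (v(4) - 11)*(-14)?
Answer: 84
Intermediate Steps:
v(y) = 5 (v(y) = 5 + 0 = 5)
(v(4) - 11)*(-14) = (5 - 11)*(-14) = -6*(-14) = 84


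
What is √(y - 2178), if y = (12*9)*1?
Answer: 3*I*√230 ≈ 45.497*I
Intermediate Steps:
y = 108 (y = 108*1 = 108)
√(y - 2178) = √(108 - 2178) = √(-2070) = 3*I*√230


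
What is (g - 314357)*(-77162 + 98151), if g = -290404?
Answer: -12693328629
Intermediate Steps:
(g - 314357)*(-77162 + 98151) = (-290404 - 314357)*(-77162 + 98151) = -604761*20989 = -12693328629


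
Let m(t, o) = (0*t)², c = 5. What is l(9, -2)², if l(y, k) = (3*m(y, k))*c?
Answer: 0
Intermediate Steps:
m(t, o) = 0 (m(t, o) = 0² = 0)
l(y, k) = 0 (l(y, k) = (3*0)*5 = 0*5 = 0)
l(9, -2)² = 0² = 0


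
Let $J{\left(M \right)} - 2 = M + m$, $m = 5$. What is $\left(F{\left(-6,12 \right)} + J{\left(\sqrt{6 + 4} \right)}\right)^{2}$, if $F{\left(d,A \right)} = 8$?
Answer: $\left(15 + \sqrt{10}\right)^{2} \approx 329.87$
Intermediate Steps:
$J{\left(M \right)} = 7 + M$ ($J{\left(M \right)} = 2 + \left(M + 5\right) = 2 + \left(5 + M\right) = 7 + M$)
$\left(F{\left(-6,12 \right)} + J{\left(\sqrt{6 + 4} \right)}\right)^{2} = \left(8 + \left(7 + \sqrt{6 + 4}\right)\right)^{2} = \left(8 + \left(7 + \sqrt{10}\right)\right)^{2} = \left(15 + \sqrt{10}\right)^{2}$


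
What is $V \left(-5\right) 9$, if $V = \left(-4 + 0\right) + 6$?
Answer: $-90$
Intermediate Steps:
$V = 2$ ($V = -4 + 6 = 2$)
$V \left(-5\right) 9 = 2 \left(-5\right) 9 = \left(-10\right) 9 = -90$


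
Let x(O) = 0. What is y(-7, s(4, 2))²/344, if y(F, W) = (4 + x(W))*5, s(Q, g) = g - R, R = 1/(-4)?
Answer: 50/43 ≈ 1.1628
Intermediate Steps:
R = -¼ ≈ -0.25000
s(Q, g) = ¼ + g (s(Q, g) = g - 1*(-¼) = g + ¼ = ¼ + g)
y(F, W) = 20 (y(F, W) = (4 + 0)*5 = 4*5 = 20)
y(-7, s(4, 2))²/344 = 20²/344 = 400*(1/344) = 50/43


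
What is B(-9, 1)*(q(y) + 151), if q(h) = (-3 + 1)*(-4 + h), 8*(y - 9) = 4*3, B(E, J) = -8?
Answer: -1104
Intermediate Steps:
y = 21/2 (y = 9 + (4*3)/8 = 9 + (⅛)*12 = 9 + 3/2 = 21/2 ≈ 10.500)
q(h) = 8 - 2*h (q(h) = -2*(-4 + h) = 8 - 2*h)
B(-9, 1)*(q(y) + 151) = -8*((8 - 2*21/2) + 151) = -8*((8 - 21) + 151) = -8*(-13 + 151) = -8*138 = -1104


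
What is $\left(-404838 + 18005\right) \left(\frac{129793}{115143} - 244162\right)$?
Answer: $\frac{10875196808983709}{115143} \approx 9.4449 \cdot 10^{10}$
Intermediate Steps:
$\left(-404838 + 18005\right) \left(\frac{129793}{115143} - 244162\right) = - 386833 \left(129793 \cdot \frac{1}{115143} - 244162\right) = - 386833 \left(\frac{129793}{115143} - 244162\right) = \left(-386833\right) \left(- \frac{28113415373}{115143}\right) = \frac{10875196808983709}{115143}$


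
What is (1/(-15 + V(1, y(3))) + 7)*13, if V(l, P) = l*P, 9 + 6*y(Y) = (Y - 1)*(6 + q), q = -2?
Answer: 631/7 ≈ 90.143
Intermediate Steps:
y(Y) = -13/6 + 2*Y/3 (y(Y) = -3/2 + ((Y - 1)*(6 - 2))/6 = -3/2 + ((-1 + Y)*4)/6 = -3/2 + (-4 + 4*Y)/6 = -3/2 + (-⅔ + 2*Y/3) = -13/6 + 2*Y/3)
V(l, P) = P*l
(1/(-15 + V(1, y(3))) + 7)*13 = (1/(-15 + (-13/6 + (⅔)*3)*1) + 7)*13 = (1/(-15 + (-13/6 + 2)*1) + 7)*13 = (1/(-15 - ⅙*1) + 7)*13 = (1/(-15 - ⅙) + 7)*13 = (1/(-91/6) + 7)*13 = (-6/91 + 7)*13 = (631/91)*13 = 631/7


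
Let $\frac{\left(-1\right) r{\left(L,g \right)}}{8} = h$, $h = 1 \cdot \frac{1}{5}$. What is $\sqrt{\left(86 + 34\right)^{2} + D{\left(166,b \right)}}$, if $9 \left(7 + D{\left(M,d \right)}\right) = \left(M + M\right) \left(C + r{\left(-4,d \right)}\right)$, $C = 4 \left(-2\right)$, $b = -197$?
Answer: $\frac{\sqrt{3158745}}{15} \approx 118.49$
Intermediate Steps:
$h = \frac{1}{5}$ ($h = 1 \cdot \frac{1}{5} = \frac{1}{5} \approx 0.2$)
$r{\left(L,g \right)} = - \frac{8}{5}$ ($r{\left(L,g \right)} = \left(-8\right) \frac{1}{5} = - \frac{8}{5}$)
$C = -8$
$D{\left(M,d \right)} = -7 - \frac{32 M}{15}$ ($D{\left(M,d \right)} = -7 + \frac{\left(M + M\right) \left(-8 - \frac{8}{5}\right)}{9} = -7 + \frac{2 M \left(- \frac{48}{5}\right)}{9} = -7 + \frac{\left(- \frac{96}{5}\right) M}{9} = -7 - \frac{32 M}{15}$)
$\sqrt{\left(86 + 34\right)^{2} + D{\left(166,b \right)}} = \sqrt{\left(86 + 34\right)^{2} - \frac{5417}{15}} = \sqrt{120^{2} - \frac{5417}{15}} = \sqrt{14400 - \frac{5417}{15}} = \sqrt{\frac{210583}{15}} = \frac{\sqrt{3158745}}{15}$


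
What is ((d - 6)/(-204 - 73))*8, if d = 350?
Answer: -2752/277 ≈ -9.9350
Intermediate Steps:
((d - 6)/(-204 - 73))*8 = ((350 - 6)/(-204 - 73))*8 = (344/(-277))*8 = (344*(-1/277))*8 = -344/277*8 = -2752/277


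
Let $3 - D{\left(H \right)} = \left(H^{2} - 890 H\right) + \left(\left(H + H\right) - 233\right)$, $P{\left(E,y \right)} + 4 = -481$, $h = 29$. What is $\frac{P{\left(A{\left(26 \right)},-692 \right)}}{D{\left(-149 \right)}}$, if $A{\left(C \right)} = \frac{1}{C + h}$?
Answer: $\frac{485}{154277} \approx 0.0031437$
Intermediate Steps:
$A{\left(C \right)} = \frac{1}{29 + C}$ ($A{\left(C \right)} = \frac{1}{C + 29} = \frac{1}{29 + C}$)
$P{\left(E,y \right)} = -485$ ($P{\left(E,y \right)} = -4 - 481 = -485$)
$D{\left(H \right)} = 236 - H^{2} + 888 H$ ($D{\left(H \right)} = 3 - \left(\left(H^{2} - 890 H\right) + \left(\left(H + H\right) - 233\right)\right) = 3 - \left(\left(H^{2} - 890 H\right) + \left(2 H - 233\right)\right) = 3 - \left(\left(H^{2} - 890 H\right) + \left(-233 + 2 H\right)\right) = 3 - \left(-233 + H^{2} - 888 H\right) = 3 + \left(233 - H^{2} + 888 H\right) = 236 - H^{2} + 888 H$)
$\frac{P{\left(A{\left(26 \right)},-692 \right)}}{D{\left(-149 \right)}} = - \frac{485}{236 - \left(-149\right)^{2} + 888 \left(-149\right)} = - \frac{485}{236 - 22201 - 132312} = - \frac{485}{-154277} = \left(-485\right) \left(- \frac{1}{154277}\right) = \frac{485}{154277}$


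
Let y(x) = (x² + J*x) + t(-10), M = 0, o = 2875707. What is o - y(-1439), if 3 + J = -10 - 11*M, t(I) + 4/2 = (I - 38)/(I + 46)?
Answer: 2358847/3 ≈ 7.8628e+5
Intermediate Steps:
t(I) = -2 + (-38 + I)/(46 + I) (t(I) = -2 + (I - 38)/(I + 46) = -2 + (-38 + I)/(46 + I))
J = -13 (J = -3 + (-10 - 11*0) = -3 + (-10 + 0) = -3 - 10 = -13)
y(x) = -10/3 + x² - 13*x (y(x) = (x² - 13*x) + (-130 - 1*(-10))/(46 - 10) = (x² - 13*x) + (-130 + 10)/36 = (x² - 13*x) + (1/36)*(-120) = (x² - 13*x) - 10/3 = -10/3 + x² - 13*x)
o - y(-1439) = 2875707 - (-10/3 + (-1439)² - 13*(-1439)) = 2875707 - (-10/3 + 2070721 + 18707) = 2875707 - 1*6268274/3 = 2875707 - 6268274/3 = 2358847/3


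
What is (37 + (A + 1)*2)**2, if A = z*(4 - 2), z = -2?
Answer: 961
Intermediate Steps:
A = -4 (A = -2*(4 - 2) = -2*2 = -4)
(37 + (A + 1)*2)**2 = (37 + (-4 + 1)*2)**2 = (37 - 3*2)**2 = (37 - 6)**2 = 31**2 = 961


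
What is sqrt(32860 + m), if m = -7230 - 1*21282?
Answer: 2*sqrt(1087) ≈ 65.939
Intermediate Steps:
m = -28512 (m = -7230 - 21282 = -28512)
sqrt(32860 + m) = sqrt(32860 - 28512) = sqrt(4348) = 2*sqrt(1087)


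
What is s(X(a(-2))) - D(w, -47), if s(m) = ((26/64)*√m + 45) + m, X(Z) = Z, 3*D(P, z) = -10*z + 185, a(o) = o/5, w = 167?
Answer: -2606/15 + 13*I*√10/160 ≈ -173.73 + 0.25694*I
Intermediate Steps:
a(o) = o/5 (a(o) = o*(⅕) = o/5)
D(P, z) = 185/3 - 10*z/3 (D(P, z) = (-10*z + 185)/3 = (185 - 10*z)/3 = 185/3 - 10*z/3)
s(m) = 45 + m + 13*√m/32 (s(m) = ((26*(1/64))*√m + 45) + m = (13*√m/32 + 45) + m = (45 + 13*√m/32) + m = 45 + m + 13*√m/32)
s(X(a(-2))) - D(w, -47) = (45 + (⅕)*(-2) + 13*√((⅕)*(-2))/32) - (185/3 - 10/3*(-47)) = (45 - ⅖ + 13*√(-⅖)/32) - (185/3 + 470/3) = (45 - ⅖ + 13*(I*√10/5)/32) - 1*655/3 = (45 - ⅖ + 13*I*√10/160) - 655/3 = (223/5 + 13*I*√10/160) - 655/3 = -2606/15 + 13*I*√10/160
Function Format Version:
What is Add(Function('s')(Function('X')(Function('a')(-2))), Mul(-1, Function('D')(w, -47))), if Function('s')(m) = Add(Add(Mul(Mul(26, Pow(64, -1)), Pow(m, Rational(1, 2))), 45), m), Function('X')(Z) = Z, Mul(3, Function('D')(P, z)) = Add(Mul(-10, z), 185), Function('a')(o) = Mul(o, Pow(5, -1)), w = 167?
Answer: Add(Rational(-2606, 15), Mul(Rational(13, 160), I, Pow(10, Rational(1, 2)))) ≈ Add(-173.73, Mul(0.25694, I))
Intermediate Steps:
Function('a')(o) = Mul(Rational(1, 5), o) (Function('a')(o) = Mul(o, Rational(1, 5)) = Mul(Rational(1, 5), o))
Function('D')(P, z) = Add(Rational(185, 3), Mul(Rational(-10, 3), z)) (Function('D')(P, z) = Mul(Rational(1, 3), Add(Mul(-10, z), 185)) = Mul(Rational(1, 3), Add(185, Mul(-10, z))) = Add(Rational(185, 3), Mul(Rational(-10, 3), z)))
Function('s')(m) = Add(45, m, Mul(Rational(13, 32), Pow(m, Rational(1, 2)))) (Function('s')(m) = Add(Add(Mul(Mul(26, Rational(1, 64)), Pow(m, Rational(1, 2))), 45), m) = Add(Add(Mul(Rational(13, 32), Pow(m, Rational(1, 2))), 45), m) = Add(Add(45, Mul(Rational(13, 32), Pow(m, Rational(1, 2)))), m) = Add(45, m, Mul(Rational(13, 32), Pow(m, Rational(1, 2)))))
Add(Function('s')(Function('X')(Function('a')(-2))), Mul(-1, Function('D')(w, -47))) = Add(Add(45, Mul(Rational(1, 5), -2), Mul(Rational(13, 32), Pow(Mul(Rational(1, 5), -2), Rational(1, 2)))), Mul(-1, Add(Rational(185, 3), Mul(Rational(-10, 3), -47)))) = Add(Add(45, Rational(-2, 5), Mul(Rational(13, 32), Pow(Rational(-2, 5), Rational(1, 2)))), Mul(-1, Add(Rational(185, 3), Rational(470, 3)))) = Add(Add(45, Rational(-2, 5), Mul(Rational(13, 32), Mul(Rational(1, 5), I, Pow(10, Rational(1, 2))))), Mul(-1, Rational(655, 3))) = Add(Add(45, Rational(-2, 5), Mul(Rational(13, 160), I, Pow(10, Rational(1, 2)))), Rational(-655, 3)) = Add(Add(Rational(223, 5), Mul(Rational(13, 160), I, Pow(10, Rational(1, 2)))), Rational(-655, 3)) = Add(Rational(-2606, 15), Mul(Rational(13, 160), I, Pow(10, Rational(1, 2))))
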